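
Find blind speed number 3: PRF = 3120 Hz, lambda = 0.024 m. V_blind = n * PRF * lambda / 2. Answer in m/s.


V_blind = 3 * 3120 * 0.024 / 2 = 112.3 m/s

112.3 m/s


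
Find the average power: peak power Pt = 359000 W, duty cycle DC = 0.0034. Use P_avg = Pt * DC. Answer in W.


P_avg = 359000 * 0.0034 = 1220.6 W

1220.6 W


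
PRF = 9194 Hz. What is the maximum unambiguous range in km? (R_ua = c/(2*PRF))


R_ua = 3e8 / (2 * 9194) = 16315.0 m = 16.3 km

16.3 km


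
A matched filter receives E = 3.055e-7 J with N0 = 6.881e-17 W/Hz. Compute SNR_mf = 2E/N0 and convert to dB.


SNR_lin = 2 * 3.055e-7 / 6.881e-17 = 8.88e9
SNR_dB = 10*log10(8.88e9) = 99.5 dB

99.5 dB


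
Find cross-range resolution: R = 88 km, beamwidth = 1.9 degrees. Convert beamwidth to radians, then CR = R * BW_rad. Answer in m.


BW_rad = 0.033161256
CR = 88000 * 0.033161256 = 2918.2 m

2918.2 m


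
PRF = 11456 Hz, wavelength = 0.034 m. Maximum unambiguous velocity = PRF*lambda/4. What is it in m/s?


V_ua = 11456 * 0.034 / 4 = 97.4 m/s

97.4 m/s


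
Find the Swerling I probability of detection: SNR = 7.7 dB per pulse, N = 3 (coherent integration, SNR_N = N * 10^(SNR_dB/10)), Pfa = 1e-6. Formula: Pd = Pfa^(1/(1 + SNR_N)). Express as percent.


SNR_lin = 10^(7.7/10) = 5.88844
SNR_N = 3 * 5.88844 = 17.66532
1/(1 + SNR_N) = 1/18.66532 = 0.0535753
Pd = (1e-6)^0.0535753 = 0.47703
Pd = 47.7%

47.7%


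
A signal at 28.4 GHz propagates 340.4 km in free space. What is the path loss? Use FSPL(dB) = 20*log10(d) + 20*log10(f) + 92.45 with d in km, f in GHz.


20*log10(340.4) = 50.64
20*log10(28.4) = 29.07
FSPL = 172.2 dB

172.2 dB


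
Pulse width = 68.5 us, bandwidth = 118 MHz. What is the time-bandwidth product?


TBP = 68.5 * 118 = 8083.0

8083.0


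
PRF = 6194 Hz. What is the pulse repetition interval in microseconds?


PRI = 1/6194 = 0.0001614466 s = 161.4 us

161.4 us


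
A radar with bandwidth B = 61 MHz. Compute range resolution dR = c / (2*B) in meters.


dR = 3e8 / (2 * 61000000.0) = 2.46 m

2.46 m


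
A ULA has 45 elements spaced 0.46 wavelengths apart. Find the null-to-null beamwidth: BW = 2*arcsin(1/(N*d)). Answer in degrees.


1/(N*d) = 1/(45*0.46) = 0.048309
BW = 2*arcsin(0.048309) = 5.5 degrees

5.5 degrees


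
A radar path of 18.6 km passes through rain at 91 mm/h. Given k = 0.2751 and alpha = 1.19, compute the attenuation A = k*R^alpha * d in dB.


gamma = 0.2751 * 91^1.19 = 58.986122 dB/km
A = 58.986122 * 18.6 = 1097.14 dB

1097.14 dB


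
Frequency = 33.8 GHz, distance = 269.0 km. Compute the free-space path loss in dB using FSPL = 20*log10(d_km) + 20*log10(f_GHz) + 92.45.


20*log10(269.0) = 48.6
20*log10(33.8) = 30.58
FSPL = 171.6 dB

171.6 dB


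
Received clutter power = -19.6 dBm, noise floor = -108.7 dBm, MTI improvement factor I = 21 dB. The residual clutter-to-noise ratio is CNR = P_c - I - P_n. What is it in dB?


CNR = -19.6 - 21 - (-108.7) = 68.1 dB

68.1 dB


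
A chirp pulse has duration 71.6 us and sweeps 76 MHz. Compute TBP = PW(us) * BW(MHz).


TBP = 71.6 * 76 = 5441.6

5441.6


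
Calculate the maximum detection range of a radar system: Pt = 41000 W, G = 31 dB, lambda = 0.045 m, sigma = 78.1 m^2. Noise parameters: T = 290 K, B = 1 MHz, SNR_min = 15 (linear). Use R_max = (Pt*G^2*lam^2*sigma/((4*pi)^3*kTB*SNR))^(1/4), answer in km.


G_lin = 10^(31/10) = 1258.925412
R^4 = 41000 * 1258.925412^2 * 0.045^2 * 78.1 / ((4*pi)^3 * 1.38e-23 * 290 * 1000000.0 * 15)
R^4 = 8.62704e19 m^4
R_max = (8.62704e19)^(1/4) = 96375.2 m = 96.4 km

96.4 km


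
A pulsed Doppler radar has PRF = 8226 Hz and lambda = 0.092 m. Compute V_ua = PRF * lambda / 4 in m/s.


V_ua = 8226 * 0.092 / 4 = 189.2 m/s

189.2 m/s


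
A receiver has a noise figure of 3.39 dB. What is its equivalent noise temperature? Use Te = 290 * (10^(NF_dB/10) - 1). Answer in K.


NF_lin = 10^(3.39/10) = 2.18273
Te = 290 * (2.18273 - 1) = 343.0 K

343.0 K


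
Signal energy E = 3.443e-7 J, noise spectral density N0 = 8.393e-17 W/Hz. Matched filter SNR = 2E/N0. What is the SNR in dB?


SNR_lin = 2 * 3.443e-7 / 8.393e-17 = 8.204e9
SNR_dB = 10*log10(8.204e9) = 99.1 dB

99.1 dB


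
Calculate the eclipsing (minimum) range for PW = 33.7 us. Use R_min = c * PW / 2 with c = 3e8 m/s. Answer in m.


R_min = 3e8 * 33.7e-6 / 2 = 5055.0 m

5055.0 m


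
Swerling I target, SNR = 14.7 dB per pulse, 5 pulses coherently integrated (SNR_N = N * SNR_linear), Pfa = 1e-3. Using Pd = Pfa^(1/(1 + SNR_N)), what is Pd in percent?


SNR_lin = 10^(14.7/10) = 29.51209
SNR_N = 5 * 29.51209 = 147.56045
1/(1 + SNR_N) = 1/148.56045 = 0.0067313
Pd = (1e-3)^0.0067313 = 0.95457
Pd = 95.5%

95.5%


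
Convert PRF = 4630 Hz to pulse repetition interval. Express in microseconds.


PRI = 1/4630 = 0.0002159827 s = 216.0 us

216.0 us


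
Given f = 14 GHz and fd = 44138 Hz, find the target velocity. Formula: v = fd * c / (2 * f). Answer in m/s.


v = 44138 * 3e8 / (2 * 14000000000.0) = 472.9 m/s

472.9 m/s


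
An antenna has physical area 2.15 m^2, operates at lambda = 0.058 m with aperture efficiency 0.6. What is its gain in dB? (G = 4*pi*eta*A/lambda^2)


G_linear = 4*pi*0.6*2.15/0.058^2 = 4818.85
G_dB = 10*log10(4818.85) = 36.8 dB

36.8 dB


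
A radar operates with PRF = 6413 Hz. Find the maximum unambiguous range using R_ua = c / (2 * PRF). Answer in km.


R_ua = 3e8 / (2 * 6413) = 23390.0 m = 23.4 km

23.4 km


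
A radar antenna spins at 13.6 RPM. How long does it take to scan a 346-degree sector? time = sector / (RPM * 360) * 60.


t = 346 / (13.6 * 360) * 60 = 4.24 s

4.24 s


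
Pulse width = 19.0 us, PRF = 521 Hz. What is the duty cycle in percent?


DC = 19.0e-6 * 521 * 100 = 0.99%

0.99%


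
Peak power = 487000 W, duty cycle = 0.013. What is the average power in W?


P_avg = 487000 * 0.013 = 6331.0 W

6331.0 W


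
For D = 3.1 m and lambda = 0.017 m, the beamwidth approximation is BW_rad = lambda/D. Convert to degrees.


BW_rad = 0.017 / 3.1 = 0.005484
BW_deg = 0.31 degrees

0.31 degrees


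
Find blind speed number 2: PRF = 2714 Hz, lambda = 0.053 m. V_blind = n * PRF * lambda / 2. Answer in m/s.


V_blind = 2 * 2714 * 0.053 / 2 = 143.8 m/s

143.8 m/s


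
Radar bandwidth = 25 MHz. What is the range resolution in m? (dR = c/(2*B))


dR = 3e8 / (2 * 25000000.0) = 6.0 m

6.0 m


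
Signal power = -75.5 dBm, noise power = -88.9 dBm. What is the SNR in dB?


SNR = -75.5 - (-88.9) = 13.4 dB

13.4 dB


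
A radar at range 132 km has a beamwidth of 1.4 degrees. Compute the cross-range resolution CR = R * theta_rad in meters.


BW_rad = 0.02443461
CR = 132000 * 0.02443461 = 3225.4 m

3225.4 m


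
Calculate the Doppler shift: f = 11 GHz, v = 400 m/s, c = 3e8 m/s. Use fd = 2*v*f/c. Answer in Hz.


fd = 2 * 400 * 11000000000.0 / 3e8 = 29333.3 Hz

29333.3 Hz


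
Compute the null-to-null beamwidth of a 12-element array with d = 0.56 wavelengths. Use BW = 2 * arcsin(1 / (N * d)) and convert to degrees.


1/(N*d) = 1/(12*0.56) = 0.14881
BW = 2*arcsin(0.14881) = 17.1 degrees

17.1 degrees


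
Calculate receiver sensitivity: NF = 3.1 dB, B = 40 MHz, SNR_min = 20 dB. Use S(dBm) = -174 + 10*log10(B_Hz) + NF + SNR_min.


10*log10(40000000.0) = 76.02
S = -174 + 76.02 + 3.1 + 20 = -74.9 dBm

-74.9 dBm


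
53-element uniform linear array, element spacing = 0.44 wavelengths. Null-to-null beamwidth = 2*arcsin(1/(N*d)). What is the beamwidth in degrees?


1/(N*d) = 1/(53*0.44) = 0.042882
BW = 2*arcsin(0.042882) = 4.9 degrees

4.9 degrees


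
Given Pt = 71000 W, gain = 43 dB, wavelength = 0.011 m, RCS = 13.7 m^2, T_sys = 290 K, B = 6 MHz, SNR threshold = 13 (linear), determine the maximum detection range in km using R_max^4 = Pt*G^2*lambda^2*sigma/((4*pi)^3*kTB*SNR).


G_lin = 10^(43/10) = 19952.62315
R^4 = 71000 * 19952.62315^2 * 0.011^2 * 13.7 / ((4*pi)^3 * 1.38e-23 * 290 * 6000000.0 * 13)
R^4 = 7.5642e19 m^4
R_max = (7.5642e19)^(1/4) = 93259.0 m = 93.3 km

93.3 km


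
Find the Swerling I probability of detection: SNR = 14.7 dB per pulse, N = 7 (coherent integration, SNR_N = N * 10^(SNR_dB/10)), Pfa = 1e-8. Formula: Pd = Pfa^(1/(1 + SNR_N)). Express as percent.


SNR_lin = 10^(14.7/10) = 29.51209
SNR_N = 7 * 29.51209 = 206.58463
1/(1 + SNR_N) = 1/207.58463 = 0.0048173
Pd = (1e-8)^0.0048173 = 0.91509
Pd = 91.5%

91.5%


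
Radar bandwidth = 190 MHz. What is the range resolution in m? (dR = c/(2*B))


dR = 3e8 / (2 * 190000000.0) = 0.79 m

0.79 m


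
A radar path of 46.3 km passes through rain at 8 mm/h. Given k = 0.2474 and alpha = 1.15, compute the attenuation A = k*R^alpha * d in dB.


gamma = 0.2474 * 8^1.15 = 2.703667 dB/km
A = 2.703667 * 46.3 = 125.18 dB

125.18 dB


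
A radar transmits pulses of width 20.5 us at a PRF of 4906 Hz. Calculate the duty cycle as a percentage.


DC = 20.5e-6 * 4906 * 100 = 10.06%

10.06%


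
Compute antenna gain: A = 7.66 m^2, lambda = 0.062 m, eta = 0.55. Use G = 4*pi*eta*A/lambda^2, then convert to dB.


G_linear = 4*pi*0.55*7.66/0.062^2 = 13772.66
G_dB = 10*log10(13772.66) = 41.4 dB

41.4 dB


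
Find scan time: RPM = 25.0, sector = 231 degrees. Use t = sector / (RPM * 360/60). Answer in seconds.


t = 231 / (25.0 * 360) * 60 = 1.54 s

1.54 s


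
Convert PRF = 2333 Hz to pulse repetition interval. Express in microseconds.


PRI = 1/2333 = 0.0004286327 s = 428.6 us

428.6 us


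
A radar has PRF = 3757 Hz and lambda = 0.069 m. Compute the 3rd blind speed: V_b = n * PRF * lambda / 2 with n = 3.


V_blind = 3 * 3757 * 0.069 / 2 = 388.8 m/s

388.8 m/s


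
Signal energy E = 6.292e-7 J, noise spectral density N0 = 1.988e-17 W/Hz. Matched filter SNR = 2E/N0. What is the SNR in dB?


SNR_lin = 2 * 6.292e-7 / 1.988e-17 = 6.33e10
SNR_dB = 10*log10(6.33e10) = 108.0 dB

108.0 dB


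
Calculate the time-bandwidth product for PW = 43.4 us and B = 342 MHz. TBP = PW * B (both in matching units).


TBP = 43.4 * 342 = 14842.8

14842.8


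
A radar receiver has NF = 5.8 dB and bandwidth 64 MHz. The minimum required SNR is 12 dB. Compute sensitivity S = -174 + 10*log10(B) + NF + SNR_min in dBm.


10*log10(64000000.0) = 78.06
S = -174 + 78.06 + 5.8 + 12 = -78.1 dBm

-78.1 dBm


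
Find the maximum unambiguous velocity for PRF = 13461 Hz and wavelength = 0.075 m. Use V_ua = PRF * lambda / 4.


V_ua = 13461 * 0.075 / 4 = 252.4 m/s

252.4 m/s


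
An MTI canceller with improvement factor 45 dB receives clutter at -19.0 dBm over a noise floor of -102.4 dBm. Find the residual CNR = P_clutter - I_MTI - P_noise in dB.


CNR = -19.0 - 45 - (-102.4) = 38.4 dB

38.4 dB


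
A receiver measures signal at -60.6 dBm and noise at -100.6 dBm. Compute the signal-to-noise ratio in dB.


SNR = -60.6 - (-100.6) = 40.0 dB

40.0 dB


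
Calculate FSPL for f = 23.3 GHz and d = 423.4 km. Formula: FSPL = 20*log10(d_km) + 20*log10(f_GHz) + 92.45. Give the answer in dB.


20*log10(423.4) = 52.54
20*log10(23.3) = 27.35
FSPL = 172.3 dB

172.3 dB


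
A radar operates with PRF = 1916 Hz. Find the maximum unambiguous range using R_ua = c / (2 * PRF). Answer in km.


R_ua = 3e8 / (2 * 1916) = 78288.1 m = 78.3 km

78.3 km


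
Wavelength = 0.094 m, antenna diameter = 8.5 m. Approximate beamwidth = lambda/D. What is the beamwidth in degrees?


BW_rad = 0.094 / 8.5 = 0.011059
BW_deg = 0.63 degrees

0.63 degrees


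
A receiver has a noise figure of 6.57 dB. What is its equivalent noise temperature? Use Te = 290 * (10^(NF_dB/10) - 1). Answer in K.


NF_lin = 10^(6.57/10) = 4.539416
Te = 290 * (4.539416 - 1) = 1026.4 K

1026.4 K


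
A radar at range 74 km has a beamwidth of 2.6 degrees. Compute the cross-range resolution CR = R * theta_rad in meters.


BW_rad = 0.045378561
CR = 74000 * 0.045378561 = 3358.0 m

3358.0 m


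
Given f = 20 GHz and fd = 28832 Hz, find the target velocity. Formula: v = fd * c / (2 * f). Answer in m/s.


v = 28832 * 3e8 / (2 * 20000000000.0) = 216.2 m/s

216.2 m/s


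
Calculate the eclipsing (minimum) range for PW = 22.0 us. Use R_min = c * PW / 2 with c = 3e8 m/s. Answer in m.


R_min = 3e8 * 22.0e-6 / 2 = 3300.0 m

3300.0 m


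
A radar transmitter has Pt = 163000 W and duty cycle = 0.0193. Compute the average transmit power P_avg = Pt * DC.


P_avg = 163000 * 0.0193 = 3145.9 W

3145.9 W


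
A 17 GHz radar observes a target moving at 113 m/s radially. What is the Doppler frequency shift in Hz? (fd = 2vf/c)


fd = 2 * 113 * 17000000000.0 / 3e8 = 12806.7 Hz

12806.7 Hz


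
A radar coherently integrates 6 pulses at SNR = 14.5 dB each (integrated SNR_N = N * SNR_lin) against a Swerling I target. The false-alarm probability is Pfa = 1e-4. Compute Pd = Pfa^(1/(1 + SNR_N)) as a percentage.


SNR_lin = 10^(14.5/10) = 28.18383
SNR_N = 6 * 28.18383 = 169.10298
1/(1 + SNR_N) = 1/170.10298 = 0.0058788
Pd = (1e-4)^0.0058788 = 0.94729
Pd = 94.7%

94.7%


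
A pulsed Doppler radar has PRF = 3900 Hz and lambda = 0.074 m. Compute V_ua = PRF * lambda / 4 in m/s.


V_ua = 3900 * 0.074 / 4 = 72.2 m/s

72.2 m/s


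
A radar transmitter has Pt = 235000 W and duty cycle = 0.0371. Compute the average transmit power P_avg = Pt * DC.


P_avg = 235000 * 0.0371 = 8718.5 W

8718.5 W


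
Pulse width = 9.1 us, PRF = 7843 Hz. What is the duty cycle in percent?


DC = 9.1e-6 * 7843 * 100 = 7.14%

7.14%


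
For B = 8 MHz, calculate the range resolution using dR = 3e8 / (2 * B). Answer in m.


dR = 3e8 / (2 * 8000000.0) = 18.75 m

18.75 m


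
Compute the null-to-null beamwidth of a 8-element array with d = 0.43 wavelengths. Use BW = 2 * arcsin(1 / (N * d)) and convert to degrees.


1/(N*d) = 1/(8*0.43) = 0.290698
BW = 2*arcsin(0.290698) = 33.8 degrees

33.8 degrees


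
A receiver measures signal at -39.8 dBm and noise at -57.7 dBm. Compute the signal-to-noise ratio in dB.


SNR = -39.8 - (-57.7) = 17.9 dB

17.9 dB


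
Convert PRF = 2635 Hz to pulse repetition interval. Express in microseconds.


PRI = 1/2635 = 0.0003795066 s = 379.5 us

379.5 us


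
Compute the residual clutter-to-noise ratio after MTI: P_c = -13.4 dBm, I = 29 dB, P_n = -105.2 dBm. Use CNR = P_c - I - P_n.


CNR = -13.4 - 29 - (-105.2) = 62.8 dB

62.8 dB


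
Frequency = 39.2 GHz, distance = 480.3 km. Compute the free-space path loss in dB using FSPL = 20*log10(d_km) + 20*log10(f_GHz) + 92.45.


20*log10(480.3) = 53.63
20*log10(39.2) = 31.87
FSPL = 177.9 dB

177.9 dB


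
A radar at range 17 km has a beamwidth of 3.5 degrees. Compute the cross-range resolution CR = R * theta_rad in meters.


BW_rad = 0.061086524
CR = 17000 * 0.061086524 = 1038.5 m

1038.5 m


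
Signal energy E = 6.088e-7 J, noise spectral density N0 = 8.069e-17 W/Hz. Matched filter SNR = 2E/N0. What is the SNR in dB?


SNR_lin = 2 * 6.088e-7 / 8.069e-17 = 1.509e10
SNR_dB = 10*log10(1.509e10) = 101.8 dB

101.8 dB


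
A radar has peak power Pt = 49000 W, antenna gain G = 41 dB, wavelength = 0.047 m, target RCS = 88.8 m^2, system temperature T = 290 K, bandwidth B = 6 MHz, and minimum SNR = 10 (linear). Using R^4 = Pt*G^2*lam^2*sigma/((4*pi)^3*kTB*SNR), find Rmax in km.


G_lin = 10^(41/10) = 12589.254118
R^4 = 49000 * 12589.254118^2 * 0.047^2 * 88.8 / ((4*pi)^3 * 1.38e-23 * 290 * 6000000.0 * 10)
R^4 = 3.19703e21 m^4
R_max = (3.19703e21)^(1/4) = 237786.2 m = 237.8 km

237.8 km


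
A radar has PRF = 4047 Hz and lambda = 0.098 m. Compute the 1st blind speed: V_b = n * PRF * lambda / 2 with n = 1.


V_blind = 1 * 4047 * 0.098 / 2 = 198.3 m/s

198.3 m/s


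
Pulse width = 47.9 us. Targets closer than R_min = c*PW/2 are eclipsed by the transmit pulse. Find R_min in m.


R_min = 3e8 * 47.9e-6 / 2 = 7185.0 m

7185.0 m


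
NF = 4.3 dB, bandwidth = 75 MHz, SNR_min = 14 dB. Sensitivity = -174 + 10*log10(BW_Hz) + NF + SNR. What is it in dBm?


10*log10(75000000.0) = 78.75
S = -174 + 78.75 + 4.3 + 14 = -76.9 dBm

-76.9 dBm


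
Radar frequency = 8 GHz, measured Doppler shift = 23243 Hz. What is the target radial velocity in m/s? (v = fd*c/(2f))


v = 23243 * 3e8 / (2 * 8000000000.0) = 435.8 m/s

435.8 m/s


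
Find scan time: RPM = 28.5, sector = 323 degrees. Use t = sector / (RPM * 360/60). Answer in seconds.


t = 323 / (28.5 * 360) * 60 = 1.89 s

1.89 s


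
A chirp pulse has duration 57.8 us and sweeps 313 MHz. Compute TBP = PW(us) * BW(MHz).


TBP = 57.8 * 313 = 18091.4

18091.4


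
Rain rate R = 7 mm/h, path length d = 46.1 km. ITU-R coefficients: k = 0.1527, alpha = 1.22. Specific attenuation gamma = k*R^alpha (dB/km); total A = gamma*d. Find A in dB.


gamma = 0.1527 * 7^1.22 = 1.640056 dB/km
A = 1.640056 * 46.1 = 75.61 dB

75.61 dB


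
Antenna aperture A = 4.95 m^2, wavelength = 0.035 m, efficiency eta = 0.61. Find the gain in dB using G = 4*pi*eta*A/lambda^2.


G_linear = 4*pi*0.61*4.95/0.035^2 = 30974.82
G_dB = 10*log10(30974.82) = 44.9 dB

44.9 dB


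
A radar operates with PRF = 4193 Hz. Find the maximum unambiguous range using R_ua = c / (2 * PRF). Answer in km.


R_ua = 3e8 / (2 * 4193) = 35773.9 m = 35.8 km

35.8 km


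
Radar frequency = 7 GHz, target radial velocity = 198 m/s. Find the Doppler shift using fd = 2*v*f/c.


fd = 2 * 198 * 7000000000.0 / 3e8 = 9240.0 Hz

9240.0 Hz


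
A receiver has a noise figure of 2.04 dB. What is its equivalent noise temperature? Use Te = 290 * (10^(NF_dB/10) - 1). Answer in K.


NF_lin = 10^(2.04/10) = 1.599558
Te = 290 * (1.599558 - 1) = 173.9 K

173.9 K


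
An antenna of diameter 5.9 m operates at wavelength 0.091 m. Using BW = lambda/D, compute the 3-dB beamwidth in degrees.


BW_rad = 0.091 / 5.9 = 0.015424
BW_deg = 0.88 degrees

0.88 degrees


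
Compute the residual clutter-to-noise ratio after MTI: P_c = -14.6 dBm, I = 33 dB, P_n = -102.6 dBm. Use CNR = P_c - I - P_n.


CNR = -14.6 - 33 - (-102.6) = 55.0 dB

55.0 dB


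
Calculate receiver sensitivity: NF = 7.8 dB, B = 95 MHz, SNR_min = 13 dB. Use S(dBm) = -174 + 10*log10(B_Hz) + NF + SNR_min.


10*log10(95000000.0) = 79.78
S = -174 + 79.78 + 7.8 + 13 = -73.4 dBm

-73.4 dBm


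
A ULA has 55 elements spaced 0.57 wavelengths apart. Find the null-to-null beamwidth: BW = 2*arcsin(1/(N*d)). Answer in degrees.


1/(N*d) = 1/(55*0.57) = 0.031898
BW = 2*arcsin(0.031898) = 3.7 degrees

3.7 degrees


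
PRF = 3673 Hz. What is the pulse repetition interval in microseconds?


PRI = 1/3673 = 0.000272257 s = 272.3 us

272.3 us


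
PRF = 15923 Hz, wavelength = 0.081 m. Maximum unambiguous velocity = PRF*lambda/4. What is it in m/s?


V_ua = 15923 * 0.081 / 4 = 322.4 m/s

322.4 m/s


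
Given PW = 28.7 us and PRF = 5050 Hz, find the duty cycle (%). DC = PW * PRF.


DC = 28.7e-6 * 5050 * 100 = 14.49%

14.49%


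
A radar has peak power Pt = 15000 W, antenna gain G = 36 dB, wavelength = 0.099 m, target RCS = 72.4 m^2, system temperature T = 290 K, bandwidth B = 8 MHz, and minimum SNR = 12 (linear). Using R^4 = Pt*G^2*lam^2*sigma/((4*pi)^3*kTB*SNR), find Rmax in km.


G_lin = 10^(36/10) = 3981.071706
R^4 = 15000 * 3981.071706^2 * 0.099^2 * 72.4 / ((4*pi)^3 * 1.38e-23 * 290 * 8000000.0 * 12)
R^4 = 2.2127e20 m^4
R_max = (2.2127e20)^(1/4) = 121963.7 m = 122.0 km

122.0 km


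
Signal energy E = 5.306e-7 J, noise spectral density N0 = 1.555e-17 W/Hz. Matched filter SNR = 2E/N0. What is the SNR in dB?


SNR_lin = 2 * 5.306e-7 / 1.555e-17 = 6.824e10
SNR_dB = 10*log10(6.824e10) = 108.3 dB

108.3 dB


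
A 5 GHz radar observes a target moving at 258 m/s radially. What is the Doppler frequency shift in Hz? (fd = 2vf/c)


fd = 2 * 258 * 5000000000.0 / 3e8 = 8600.0 Hz

8600.0 Hz


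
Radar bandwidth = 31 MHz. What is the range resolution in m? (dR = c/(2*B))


dR = 3e8 / (2 * 31000000.0) = 4.84 m

4.84 m


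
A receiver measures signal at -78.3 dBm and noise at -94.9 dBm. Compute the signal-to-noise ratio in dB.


SNR = -78.3 - (-94.9) = 16.6 dB

16.6 dB


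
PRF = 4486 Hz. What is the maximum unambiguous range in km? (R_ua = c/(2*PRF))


R_ua = 3e8 / (2 * 4486) = 33437.4 m = 33.4 km

33.4 km


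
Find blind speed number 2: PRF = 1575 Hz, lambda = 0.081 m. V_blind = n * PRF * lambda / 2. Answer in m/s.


V_blind = 2 * 1575 * 0.081 / 2 = 127.6 m/s

127.6 m/s


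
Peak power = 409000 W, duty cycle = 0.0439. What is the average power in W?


P_avg = 409000 * 0.0439 = 17955.1 W

17955.1 W


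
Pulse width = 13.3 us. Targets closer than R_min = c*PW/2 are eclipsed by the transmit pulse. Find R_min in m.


R_min = 3e8 * 13.3e-6 / 2 = 1995.0 m

1995.0 m


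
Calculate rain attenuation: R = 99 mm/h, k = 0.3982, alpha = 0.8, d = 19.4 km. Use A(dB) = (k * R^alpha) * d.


gamma = 0.3982 * 99^0.8 = 15.725679 dB/km
A = 15.725679 * 19.4 = 305.08 dB

305.08 dB


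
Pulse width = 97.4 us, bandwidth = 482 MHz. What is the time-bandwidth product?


TBP = 97.4 * 482 = 46946.8

46946.8


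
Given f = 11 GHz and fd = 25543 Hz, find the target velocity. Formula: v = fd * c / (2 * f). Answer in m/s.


v = 25543 * 3e8 / (2 * 11000000000.0) = 348.3 m/s

348.3 m/s


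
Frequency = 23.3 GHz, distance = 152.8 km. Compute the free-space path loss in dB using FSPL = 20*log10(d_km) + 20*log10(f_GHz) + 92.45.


20*log10(152.8) = 43.68
20*log10(23.3) = 27.35
FSPL = 163.5 dB

163.5 dB


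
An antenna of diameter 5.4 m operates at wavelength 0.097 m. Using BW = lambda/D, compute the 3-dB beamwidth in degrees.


BW_rad = 0.097 / 5.4 = 0.017963
BW_deg = 1.03 degrees

1.03 degrees


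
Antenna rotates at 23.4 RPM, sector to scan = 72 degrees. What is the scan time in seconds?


t = 72 / (23.4 * 360) * 60 = 0.51 s

0.51 s


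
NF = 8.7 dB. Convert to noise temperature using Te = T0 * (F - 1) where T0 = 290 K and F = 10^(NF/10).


NF_lin = 10^(8.7/10) = 7.413102
Te = 290 * (7.413102 - 1) = 1859.8 K

1859.8 K


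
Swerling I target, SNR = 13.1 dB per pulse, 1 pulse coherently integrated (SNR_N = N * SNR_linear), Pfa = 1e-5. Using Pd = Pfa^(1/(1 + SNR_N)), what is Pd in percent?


SNR_lin = 10^(13.1/10) = 20.41738
SNR_N = 1 * 20.41738 = 20.41738
1/(1 + SNR_N) = 1/21.41738 = 0.0466911
Pd = (1e-5)^0.0466911 = 0.58418
Pd = 58.4%

58.4%


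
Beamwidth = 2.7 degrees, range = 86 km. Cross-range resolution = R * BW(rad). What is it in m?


BW_rad = 0.04712389
CR = 86000 * 0.04712389 = 4052.7 m

4052.7 m


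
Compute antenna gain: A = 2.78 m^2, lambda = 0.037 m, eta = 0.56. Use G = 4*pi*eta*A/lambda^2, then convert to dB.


G_linear = 4*pi*0.56*2.78/0.037^2 = 14290.23
G_dB = 10*log10(14290.23) = 41.6 dB

41.6 dB


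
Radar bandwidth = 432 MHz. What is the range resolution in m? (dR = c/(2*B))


dR = 3e8 / (2 * 432000000.0) = 0.35 m

0.35 m


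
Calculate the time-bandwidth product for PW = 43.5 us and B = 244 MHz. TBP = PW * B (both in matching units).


TBP = 43.5 * 244 = 10614.0

10614.0


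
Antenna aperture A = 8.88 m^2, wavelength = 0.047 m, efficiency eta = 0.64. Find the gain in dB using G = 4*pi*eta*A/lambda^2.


G_linear = 4*pi*0.64*8.88/0.047^2 = 32330.1
G_dB = 10*log10(32330.1) = 45.1 dB

45.1 dB


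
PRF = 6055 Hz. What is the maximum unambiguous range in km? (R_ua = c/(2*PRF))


R_ua = 3e8 / (2 * 6055) = 24772.9 m = 24.8 km

24.8 km


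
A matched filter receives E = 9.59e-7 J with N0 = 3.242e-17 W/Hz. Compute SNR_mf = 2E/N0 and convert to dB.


SNR_lin = 2 * 9.59e-7 / 3.242e-17 = 5.916e10
SNR_dB = 10*log10(5.916e10) = 107.7 dB

107.7 dB


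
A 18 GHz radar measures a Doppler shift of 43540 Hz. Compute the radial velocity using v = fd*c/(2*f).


v = 43540 * 3e8 / (2 * 18000000000.0) = 362.8 m/s

362.8 m/s


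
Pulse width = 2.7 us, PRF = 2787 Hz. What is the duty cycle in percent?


DC = 2.7e-6 * 2787 * 100 = 0.75%

0.75%


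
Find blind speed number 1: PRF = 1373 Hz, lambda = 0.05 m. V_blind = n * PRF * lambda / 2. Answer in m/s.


V_blind = 1 * 1373 * 0.05 / 2 = 34.3 m/s

34.3 m/s


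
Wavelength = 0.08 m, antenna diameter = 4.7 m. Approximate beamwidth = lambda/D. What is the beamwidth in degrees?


BW_rad = 0.08 / 4.7 = 0.017021
BW_deg = 0.98 degrees

0.98 degrees


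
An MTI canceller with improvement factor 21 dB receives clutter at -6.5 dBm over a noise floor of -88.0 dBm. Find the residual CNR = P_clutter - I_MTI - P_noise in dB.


CNR = -6.5 - 21 - (-88.0) = 60.5 dB

60.5 dB


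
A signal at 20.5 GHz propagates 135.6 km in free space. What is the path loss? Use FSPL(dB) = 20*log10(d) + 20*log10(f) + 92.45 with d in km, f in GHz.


20*log10(135.6) = 42.65
20*log10(20.5) = 26.24
FSPL = 161.3 dB

161.3 dB


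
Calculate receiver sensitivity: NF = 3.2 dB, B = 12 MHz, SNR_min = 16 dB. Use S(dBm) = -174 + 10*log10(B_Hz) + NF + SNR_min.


10*log10(12000000.0) = 70.79
S = -174 + 70.79 + 3.2 + 16 = -84.0 dBm

-84.0 dBm


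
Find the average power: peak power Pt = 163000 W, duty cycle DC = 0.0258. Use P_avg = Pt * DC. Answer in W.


P_avg = 163000 * 0.0258 = 4205.4 W

4205.4 W


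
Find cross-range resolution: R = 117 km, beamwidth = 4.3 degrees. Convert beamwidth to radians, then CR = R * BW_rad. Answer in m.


BW_rad = 0.075049158
CR = 117000 * 0.075049158 = 8780.8 m

8780.8 m


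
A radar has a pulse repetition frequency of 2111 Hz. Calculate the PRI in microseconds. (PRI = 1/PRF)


PRI = 1/2111 = 0.0004737091 s = 473.7 us

473.7 us


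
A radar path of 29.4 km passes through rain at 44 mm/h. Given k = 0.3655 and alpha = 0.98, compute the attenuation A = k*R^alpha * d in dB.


gamma = 0.3655 * 44^0.98 = 14.909772 dB/km
A = 14.909772 * 29.4 = 438.35 dB

438.35 dB


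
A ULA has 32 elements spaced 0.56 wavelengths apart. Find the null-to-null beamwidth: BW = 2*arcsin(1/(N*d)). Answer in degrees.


1/(N*d) = 1/(32*0.56) = 0.055804
BW = 2*arcsin(0.055804) = 6.4 degrees

6.4 degrees


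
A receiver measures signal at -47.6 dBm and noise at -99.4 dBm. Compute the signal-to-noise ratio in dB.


SNR = -47.6 - (-99.4) = 51.8 dB

51.8 dB


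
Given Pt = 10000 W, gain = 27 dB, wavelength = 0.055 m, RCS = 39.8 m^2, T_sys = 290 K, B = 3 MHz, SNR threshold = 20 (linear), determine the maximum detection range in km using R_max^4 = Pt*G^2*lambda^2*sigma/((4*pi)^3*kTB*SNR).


G_lin = 10^(27/10) = 501.187234
R^4 = 10000 * 501.187234^2 * 0.055^2 * 39.8 / ((4*pi)^3 * 1.38e-23 * 290 * 3000000.0 * 20)
R^4 = 6.34674e17 m^4
R_max = (6.34674e17)^(1/4) = 28225.2 m = 28.2 km

28.2 km


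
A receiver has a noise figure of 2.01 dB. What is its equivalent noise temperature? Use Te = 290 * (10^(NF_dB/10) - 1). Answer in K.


NF_lin = 10^(2.01/10) = 1.588547
Te = 290 * (1.588547 - 1) = 170.7 K

170.7 K


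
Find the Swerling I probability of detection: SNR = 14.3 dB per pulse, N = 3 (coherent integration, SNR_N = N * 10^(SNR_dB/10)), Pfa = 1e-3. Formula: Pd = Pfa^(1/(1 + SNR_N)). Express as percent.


SNR_lin = 10^(14.3/10) = 26.91535
SNR_N = 3 * 26.91535 = 80.74605
1/(1 + SNR_N) = 1/81.74605 = 0.012233
Pd = (1e-3)^0.012233 = 0.91897
Pd = 91.9%

91.9%


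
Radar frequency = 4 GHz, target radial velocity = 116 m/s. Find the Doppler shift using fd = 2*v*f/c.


fd = 2 * 116 * 4000000000.0 / 3e8 = 3093.3 Hz

3093.3 Hz


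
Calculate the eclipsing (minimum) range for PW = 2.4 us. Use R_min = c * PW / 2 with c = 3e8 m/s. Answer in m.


R_min = 3e8 * 2.4e-6 / 2 = 360.0 m

360.0 m


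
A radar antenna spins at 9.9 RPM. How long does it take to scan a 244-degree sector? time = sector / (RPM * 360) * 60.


t = 244 / (9.9 * 360) * 60 = 4.11 s

4.11 s


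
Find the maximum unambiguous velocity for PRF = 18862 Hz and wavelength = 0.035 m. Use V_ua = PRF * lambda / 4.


V_ua = 18862 * 0.035 / 4 = 165.0 m/s

165.0 m/s


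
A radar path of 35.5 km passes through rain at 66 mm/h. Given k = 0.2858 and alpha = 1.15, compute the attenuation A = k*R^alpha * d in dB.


gamma = 0.2858 * 66^1.15 = 35.362076 dB/km
A = 35.362076 * 35.5 = 1255.35 dB

1255.35 dB


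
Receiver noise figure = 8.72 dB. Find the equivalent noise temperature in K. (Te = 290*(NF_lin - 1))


NF_lin = 10^(8.72/10) = 7.44732
Te = 290 * (7.44732 - 1) = 1869.7 K

1869.7 K


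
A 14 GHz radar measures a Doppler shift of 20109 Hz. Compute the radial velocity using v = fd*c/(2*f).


v = 20109 * 3e8 / (2 * 14000000000.0) = 215.5 m/s

215.5 m/s


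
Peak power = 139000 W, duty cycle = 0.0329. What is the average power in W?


P_avg = 139000 * 0.0329 = 4573.1 W

4573.1 W


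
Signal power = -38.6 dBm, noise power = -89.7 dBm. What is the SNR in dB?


SNR = -38.6 - (-89.7) = 51.1 dB

51.1 dB


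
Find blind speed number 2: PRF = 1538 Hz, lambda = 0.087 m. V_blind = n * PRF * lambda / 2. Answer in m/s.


V_blind = 2 * 1538 * 0.087 / 2 = 133.8 m/s

133.8 m/s


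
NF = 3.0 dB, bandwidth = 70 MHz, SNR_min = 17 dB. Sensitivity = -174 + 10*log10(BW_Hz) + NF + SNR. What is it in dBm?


10*log10(70000000.0) = 78.45
S = -174 + 78.45 + 3.0 + 17 = -75.5 dBm

-75.5 dBm


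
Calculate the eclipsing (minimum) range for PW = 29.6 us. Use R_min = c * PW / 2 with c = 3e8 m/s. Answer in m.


R_min = 3e8 * 29.6e-6 / 2 = 4440.0 m

4440.0 m


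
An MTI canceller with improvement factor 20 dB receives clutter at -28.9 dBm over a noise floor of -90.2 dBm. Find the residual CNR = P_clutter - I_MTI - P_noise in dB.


CNR = -28.9 - 20 - (-90.2) = 41.3 dB

41.3 dB


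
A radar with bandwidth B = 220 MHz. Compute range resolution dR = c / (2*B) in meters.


dR = 3e8 / (2 * 220000000.0) = 0.68 m

0.68 m


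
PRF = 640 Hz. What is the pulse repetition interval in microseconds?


PRI = 1/640 = 0.0015625 s = 1562.5 us

1562.5 us


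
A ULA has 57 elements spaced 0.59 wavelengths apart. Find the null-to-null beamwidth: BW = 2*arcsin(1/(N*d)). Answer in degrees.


1/(N*d) = 1/(57*0.59) = 0.029735
BW = 2*arcsin(0.029735) = 3.4 degrees

3.4 degrees


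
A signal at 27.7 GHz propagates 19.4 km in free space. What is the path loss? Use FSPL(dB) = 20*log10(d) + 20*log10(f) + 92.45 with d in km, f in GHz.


20*log10(19.4) = 25.76
20*log10(27.7) = 28.85
FSPL = 147.1 dB

147.1 dB


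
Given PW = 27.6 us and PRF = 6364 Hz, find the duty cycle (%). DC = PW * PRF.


DC = 27.6e-6 * 6364 * 100 = 17.56%

17.56%


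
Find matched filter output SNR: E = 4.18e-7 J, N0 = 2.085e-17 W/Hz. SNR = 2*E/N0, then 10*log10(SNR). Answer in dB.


SNR_lin = 2 * 4.18e-7 / 2.085e-17 = 4.01e10
SNR_dB = 10*log10(4.01e10) = 106.0 dB

106.0 dB


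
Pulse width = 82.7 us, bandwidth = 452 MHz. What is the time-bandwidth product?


TBP = 82.7 * 452 = 37380.4

37380.4


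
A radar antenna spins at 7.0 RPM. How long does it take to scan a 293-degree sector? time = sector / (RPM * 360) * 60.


t = 293 / (7.0 * 360) * 60 = 6.98 s

6.98 s


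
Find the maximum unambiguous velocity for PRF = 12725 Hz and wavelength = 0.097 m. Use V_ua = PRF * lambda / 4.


V_ua = 12725 * 0.097 / 4 = 308.6 m/s

308.6 m/s


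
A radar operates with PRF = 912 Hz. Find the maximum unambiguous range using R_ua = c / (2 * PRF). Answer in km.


R_ua = 3e8 / (2 * 912) = 164473.7 m = 164.5 km

164.5 km


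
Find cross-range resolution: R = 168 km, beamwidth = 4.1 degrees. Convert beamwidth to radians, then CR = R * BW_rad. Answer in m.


BW_rad = 0.071558499
CR = 168000 * 0.071558499 = 12021.8 m

12021.8 m


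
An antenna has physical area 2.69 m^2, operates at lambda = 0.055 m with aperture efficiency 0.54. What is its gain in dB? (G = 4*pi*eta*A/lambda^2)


G_linear = 4*pi*0.54*2.69/0.055^2 = 6034.35
G_dB = 10*log10(6034.35) = 37.8 dB

37.8 dB


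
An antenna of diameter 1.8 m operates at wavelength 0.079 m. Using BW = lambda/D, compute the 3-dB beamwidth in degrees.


BW_rad = 0.079 / 1.8 = 0.043889
BW_deg = 2.51 degrees

2.51 degrees


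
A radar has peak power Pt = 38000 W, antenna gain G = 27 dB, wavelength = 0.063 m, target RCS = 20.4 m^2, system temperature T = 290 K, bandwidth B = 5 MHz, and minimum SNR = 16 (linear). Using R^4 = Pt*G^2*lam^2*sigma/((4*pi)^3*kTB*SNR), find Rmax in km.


G_lin = 10^(27/10) = 501.187234
R^4 = 38000 * 501.187234^2 * 0.063^2 * 20.4 / ((4*pi)^3 * 1.38e-23 * 290 * 5000000.0 * 16)
R^4 = 1.21646e18 m^4
R_max = (1.21646e18)^(1/4) = 33210.4 m = 33.2 km

33.2 km


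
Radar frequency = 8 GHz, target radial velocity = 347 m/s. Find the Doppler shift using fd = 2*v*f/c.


fd = 2 * 347 * 8000000000.0 / 3e8 = 18506.7 Hz

18506.7 Hz


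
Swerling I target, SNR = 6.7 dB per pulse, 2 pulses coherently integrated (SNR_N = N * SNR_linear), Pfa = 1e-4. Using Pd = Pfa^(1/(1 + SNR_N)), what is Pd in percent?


SNR_lin = 10^(6.7/10) = 4.67735
SNR_N = 2 * 4.67735 = 9.3547
1/(1 + SNR_N) = 1/10.3547 = 0.0965745
Pd = (1e-4)^0.0965745 = 0.41087
Pd = 41.1%

41.1%


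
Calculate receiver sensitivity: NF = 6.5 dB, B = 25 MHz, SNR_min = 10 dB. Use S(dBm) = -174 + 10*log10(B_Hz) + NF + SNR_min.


10*log10(25000000.0) = 73.98
S = -174 + 73.98 + 6.5 + 10 = -83.5 dBm

-83.5 dBm


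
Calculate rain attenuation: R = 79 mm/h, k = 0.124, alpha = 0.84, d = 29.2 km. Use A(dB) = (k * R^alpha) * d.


gamma = 0.124 * 79^0.84 = 4.868873 dB/km
A = 4.868873 * 29.2 = 142.17 dB

142.17 dB


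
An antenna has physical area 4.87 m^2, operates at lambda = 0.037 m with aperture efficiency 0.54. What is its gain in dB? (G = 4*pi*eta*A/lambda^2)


G_linear = 4*pi*0.54*4.87/0.037^2 = 24139.55
G_dB = 10*log10(24139.55) = 43.8 dB

43.8 dB


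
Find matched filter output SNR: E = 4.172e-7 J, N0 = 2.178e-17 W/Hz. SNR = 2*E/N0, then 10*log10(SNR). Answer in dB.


SNR_lin = 2 * 4.172e-7 / 2.178e-17 = 3.831e10
SNR_dB = 10*log10(3.831e10) = 105.8 dB

105.8 dB


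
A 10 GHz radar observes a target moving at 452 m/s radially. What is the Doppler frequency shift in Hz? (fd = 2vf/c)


fd = 2 * 452 * 10000000000.0 / 3e8 = 30133.3 Hz

30133.3 Hz


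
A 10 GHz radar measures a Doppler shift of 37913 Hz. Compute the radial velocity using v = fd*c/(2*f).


v = 37913 * 3e8 / (2 * 10000000000.0) = 568.7 m/s

568.7 m/s


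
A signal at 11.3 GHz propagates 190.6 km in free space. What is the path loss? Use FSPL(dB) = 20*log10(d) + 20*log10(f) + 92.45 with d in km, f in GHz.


20*log10(190.6) = 45.6
20*log10(11.3) = 21.06
FSPL = 159.1 dB

159.1 dB


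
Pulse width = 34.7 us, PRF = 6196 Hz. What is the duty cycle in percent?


DC = 34.7e-6 * 6196 * 100 = 21.5%

21.5%


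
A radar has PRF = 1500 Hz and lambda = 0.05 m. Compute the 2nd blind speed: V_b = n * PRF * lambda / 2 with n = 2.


V_blind = 2 * 1500 * 0.05 / 2 = 75.0 m/s

75.0 m/s


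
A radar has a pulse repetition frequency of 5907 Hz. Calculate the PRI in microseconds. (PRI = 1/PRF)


PRI = 1/5907 = 0.0001692907 s = 169.3 us

169.3 us


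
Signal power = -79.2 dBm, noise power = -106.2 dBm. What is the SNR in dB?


SNR = -79.2 - (-106.2) = 27.0 dB

27.0 dB


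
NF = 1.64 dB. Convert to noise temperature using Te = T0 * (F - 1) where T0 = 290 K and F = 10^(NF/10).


NF_lin = 10^(1.64/10) = 1.458814
Te = 290 * (1.458814 - 1) = 133.1 K

133.1 K


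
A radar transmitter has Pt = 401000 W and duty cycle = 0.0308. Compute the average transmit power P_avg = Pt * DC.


P_avg = 401000 * 0.0308 = 12350.8 W

12350.8 W


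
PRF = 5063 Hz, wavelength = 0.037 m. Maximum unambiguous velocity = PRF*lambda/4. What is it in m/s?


V_ua = 5063 * 0.037 / 4 = 46.8 m/s

46.8 m/s


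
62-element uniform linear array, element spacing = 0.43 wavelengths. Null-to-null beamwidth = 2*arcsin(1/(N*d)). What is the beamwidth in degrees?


1/(N*d) = 1/(62*0.43) = 0.037509
BW = 2*arcsin(0.037509) = 4.3 degrees

4.3 degrees


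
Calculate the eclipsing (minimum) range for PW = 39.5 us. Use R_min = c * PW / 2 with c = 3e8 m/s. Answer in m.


R_min = 3e8 * 39.5e-6 / 2 = 5925.0 m

5925.0 m


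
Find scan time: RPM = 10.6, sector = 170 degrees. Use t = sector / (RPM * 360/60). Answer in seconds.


t = 170 / (10.6 * 360) * 60 = 2.67 s

2.67 s


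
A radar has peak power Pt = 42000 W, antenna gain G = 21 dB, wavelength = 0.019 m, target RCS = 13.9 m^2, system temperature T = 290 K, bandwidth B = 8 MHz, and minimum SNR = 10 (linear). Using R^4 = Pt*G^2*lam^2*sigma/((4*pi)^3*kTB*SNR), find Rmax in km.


G_lin = 10^(21/10) = 125.892541
R^4 = 42000 * 125.892541^2 * 0.019^2 * 13.9 / ((4*pi)^3 * 1.38e-23 * 290 * 8000000.0 * 10)
R^4 = 5.25744e15 m^4
R_max = (5.25744e15)^(1/4) = 8515.2 m = 8.5 km

8.5 km


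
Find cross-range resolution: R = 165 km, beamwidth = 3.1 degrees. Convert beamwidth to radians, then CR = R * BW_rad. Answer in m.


BW_rad = 0.054105207
CR = 165000 * 0.054105207 = 8927.4 m

8927.4 m


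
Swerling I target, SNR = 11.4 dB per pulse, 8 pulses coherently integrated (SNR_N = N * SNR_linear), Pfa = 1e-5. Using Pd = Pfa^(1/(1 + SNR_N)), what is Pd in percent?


SNR_lin = 10^(11.4/10) = 13.80384
SNR_N = 8 * 13.80384 = 110.43072
1/(1 + SNR_N) = 1/111.43072 = 0.0089742
Pd = (1e-5)^0.0089742 = 0.90184
Pd = 90.2%

90.2%


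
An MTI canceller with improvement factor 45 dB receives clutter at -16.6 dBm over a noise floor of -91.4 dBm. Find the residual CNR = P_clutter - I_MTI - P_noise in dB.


CNR = -16.6 - 45 - (-91.4) = 29.8 dB

29.8 dB


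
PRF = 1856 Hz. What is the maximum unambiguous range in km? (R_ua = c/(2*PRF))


R_ua = 3e8 / (2 * 1856) = 80819.0 m = 80.8 km

80.8 km


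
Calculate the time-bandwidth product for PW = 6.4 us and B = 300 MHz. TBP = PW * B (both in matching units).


TBP = 6.4 * 300 = 1920.0

1920.0


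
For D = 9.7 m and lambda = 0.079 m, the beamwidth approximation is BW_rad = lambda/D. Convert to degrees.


BW_rad = 0.079 / 9.7 = 0.008144
BW_deg = 0.47 degrees

0.47 degrees


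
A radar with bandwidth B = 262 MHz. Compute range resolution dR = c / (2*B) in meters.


dR = 3e8 / (2 * 262000000.0) = 0.57 m

0.57 m


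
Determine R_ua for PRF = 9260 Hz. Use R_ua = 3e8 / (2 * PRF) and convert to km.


R_ua = 3e8 / (2 * 9260) = 16198.7 m = 16.2 km

16.2 km


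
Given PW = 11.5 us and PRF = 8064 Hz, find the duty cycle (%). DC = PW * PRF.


DC = 11.5e-6 * 8064 * 100 = 9.27%

9.27%


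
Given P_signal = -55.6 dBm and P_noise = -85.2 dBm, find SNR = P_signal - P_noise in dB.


SNR = -55.6 - (-85.2) = 29.6 dB

29.6 dB


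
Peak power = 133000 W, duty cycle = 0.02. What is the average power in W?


P_avg = 133000 * 0.02 = 2660.0 W

2660.0 W


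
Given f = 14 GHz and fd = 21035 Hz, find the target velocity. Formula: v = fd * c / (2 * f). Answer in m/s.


v = 21035 * 3e8 / (2 * 14000000000.0) = 225.4 m/s

225.4 m/s


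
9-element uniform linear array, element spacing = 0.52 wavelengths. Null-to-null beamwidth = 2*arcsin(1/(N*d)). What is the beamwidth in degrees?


1/(N*d) = 1/(9*0.52) = 0.213675
BW = 2*arcsin(0.213675) = 24.7 degrees

24.7 degrees


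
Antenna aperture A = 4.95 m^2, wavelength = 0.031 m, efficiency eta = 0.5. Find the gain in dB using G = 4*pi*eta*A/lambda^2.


G_linear = 4*pi*0.5*4.95/0.031^2 = 32363.96
G_dB = 10*log10(32363.96) = 45.1 dB

45.1 dB


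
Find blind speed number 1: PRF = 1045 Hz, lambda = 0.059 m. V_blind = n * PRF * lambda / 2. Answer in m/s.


V_blind = 1 * 1045 * 0.059 / 2 = 30.8 m/s

30.8 m/s


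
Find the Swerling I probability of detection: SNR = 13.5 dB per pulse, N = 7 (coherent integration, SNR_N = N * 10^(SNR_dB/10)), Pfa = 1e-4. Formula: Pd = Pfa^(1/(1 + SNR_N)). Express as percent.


SNR_lin = 10^(13.5/10) = 22.38721
SNR_N = 7 * 22.38721 = 156.71047
1/(1 + SNR_N) = 1/157.71047 = 0.0063407
Pd = (1e-4)^0.0063407 = 0.94327
Pd = 94.3%

94.3%
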